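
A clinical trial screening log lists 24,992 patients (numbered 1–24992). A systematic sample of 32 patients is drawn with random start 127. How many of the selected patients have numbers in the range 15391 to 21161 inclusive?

k = 24992/32 = 781
First selection ≥ 15391: 127 + ⌈(15391−127)/781⌉·781 = 127 + 20×781 = 15747
Last selection ≤ 21161: 127 + ⌊(21161−127)/781⌋·781 = 127 + 26×781 = 20433
Count = 26 − 20 + 1 = 7

7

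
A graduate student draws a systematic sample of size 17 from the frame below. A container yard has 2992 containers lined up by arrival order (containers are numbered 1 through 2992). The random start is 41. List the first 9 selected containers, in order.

k = N/n = 2992/17 = 176
container 1: 41
container 2: 41 + 176 = 217
container 3: 217 + 176 = 393
container 4: 393 + 176 = 569
container 5: 569 + 176 = 745
container 6: 745 + 176 = 921
container 7: 921 + 176 = 1097
container 8: 1097 + 176 = 1273
container 9: 1273 + 176 = 1449

41, 217, 393, 569, 745, 921, 1097, 1273, 1449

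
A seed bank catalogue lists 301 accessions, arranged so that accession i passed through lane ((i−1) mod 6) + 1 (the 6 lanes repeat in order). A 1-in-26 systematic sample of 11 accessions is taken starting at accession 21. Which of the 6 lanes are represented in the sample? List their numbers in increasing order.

1, 3, 5

Consecutive selections differ by k = 26, so their lane numbers differ by 26 mod 6 = 2.
gcd(26, 6) = 2, so the sample visits 6/2 = 3 distinct residues mod 6.
Start 21 is lane 3; the lanes hit are 1, 3, 5.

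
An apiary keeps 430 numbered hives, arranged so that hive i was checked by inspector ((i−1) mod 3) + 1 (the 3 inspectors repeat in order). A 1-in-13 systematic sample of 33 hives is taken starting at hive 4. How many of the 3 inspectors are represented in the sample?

Consecutive selections differ by k = 13, so their inspector numbers differ by 13 mod 3 = 1.
gcd(13, 3) = 1, so the sample visits 3/1 = 3 distinct residues mod 3.
Start 4 is inspector 1; the inspectors hit are 1, 2, 3.

3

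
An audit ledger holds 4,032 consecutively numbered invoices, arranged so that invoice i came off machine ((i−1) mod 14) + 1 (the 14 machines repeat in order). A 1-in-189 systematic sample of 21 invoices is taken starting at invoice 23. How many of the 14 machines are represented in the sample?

Consecutive selections differ by k = 189, so their machine numbers differ by 189 mod 14 = 7.
gcd(189, 14) = 7, so the sample visits 14/7 = 2 distinct residues mod 14.
Start 23 is machine 9; the machines hit are 2, 9.

2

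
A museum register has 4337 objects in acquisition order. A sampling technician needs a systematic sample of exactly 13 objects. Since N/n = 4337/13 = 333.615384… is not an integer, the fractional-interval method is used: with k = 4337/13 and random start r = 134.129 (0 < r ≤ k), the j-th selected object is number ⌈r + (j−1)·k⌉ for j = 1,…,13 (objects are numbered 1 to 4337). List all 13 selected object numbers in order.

j=1: r + 0k = 134.129 → ⌈·⌉ = 135
j=2: r + 1k = 467.744384… → ⌈·⌉ = 468
j=3: r + 2k = 801.359769… → ⌈·⌉ = 802
j=4: r + 3k = 1134.975153… → ⌈·⌉ = 1135
j=5: r + 4k = 1468.590538… → ⌈·⌉ = 1469
j=6: r + 5k = 1802.205923… → ⌈·⌉ = 1803
j=7: r + 6k = 2135.821307… → ⌈·⌉ = 2136
j=8: r + 7k = 2469.436692… → ⌈·⌉ = 2470
j=9: r + 8k = 2803.052076… → ⌈·⌉ = 2804
j=10: r + 9k = 3136.667461… → ⌈·⌉ = 3137
j=11: r + 10k = 3470.282846… → ⌈·⌉ = 3471
j=12: r + 11k = 3803.898230… → ⌈·⌉ = 3804
j=13: r + 12k = 4137.513615… → ⌈·⌉ = 4138

135, 468, 802, 1135, 1469, 1803, 2136, 2470, 2804, 3137, 3471, 3804, 4138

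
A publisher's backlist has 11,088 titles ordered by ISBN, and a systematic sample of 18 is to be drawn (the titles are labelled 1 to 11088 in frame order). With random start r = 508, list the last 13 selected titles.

k = N/n = 11088/18 = 616
6th selection = 508 + 5×616 = 3588
7th: 3588 + 616 = 4204
8th: 4204 + 616 = 4820
9th: 4820 + 616 = 5436
10th: 5436 + 616 = 6052
11th: 6052 + 616 = 6668
12th: 6668 + 616 = 7284
13th: 7284 + 616 = 7900
14th: 7900 + 616 = 8516
15th: 8516 + 616 = 9132
16th: 9132 + 616 = 9748
17th: 9748 + 616 = 10364
18th: 10364 + 616 = 10980

3588, 4204, 4820, 5436, 6052, 6668, 7284, 7900, 8516, 9132, 9748, 10364, 10980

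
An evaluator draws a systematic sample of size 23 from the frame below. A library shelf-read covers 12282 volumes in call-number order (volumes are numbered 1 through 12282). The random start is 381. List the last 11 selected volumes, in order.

6789, 7323, 7857, 8391, 8925, 9459, 9993, 10527, 11061, 11595, 12129

k = N/n = 12282/23 = 534
13th selection = 381 + 12×534 = 6789
14th: 6789 + 534 = 7323
15th: 7323 + 534 = 7857
16th: 7857 + 534 = 8391
17th: 8391 + 534 = 8925
18th: 8925 + 534 = 9459
19th: 9459 + 534 = 9993
20th: 9993 + 534 = 10527
21st: 10527 + 534 = 11061
22nd: 11061 + 534 = 11595
23rd: 11595 + 534 = 12129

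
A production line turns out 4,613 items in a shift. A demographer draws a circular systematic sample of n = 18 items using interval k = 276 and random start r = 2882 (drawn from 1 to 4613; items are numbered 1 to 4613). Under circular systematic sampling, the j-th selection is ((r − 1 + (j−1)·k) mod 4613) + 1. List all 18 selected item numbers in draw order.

Selection 1: 2882
Selection 2: 2882 + 276 = 3158
Selection 3: 3158 + 276 = 3434
Selection 4: 3434 + 276 = 3710
Selection 5: 3710 + 276 = 3986
Selection 6: 3986 + 276 = 4262
Selection 7: 4262 + 276 = 4538
Selection 8: 4538 + 276 = 4814 → 4814 − 4613 = 201
Selection 9: 201 + 276 = 477
Selection 10: 477 + 276 = 753
Selection 11: 753 + 276 = 1029
Selection 12: 1029 + 276 = 1305
Selection 13: 1305 + 276 = 1581
Selection 14: 1581 + 276 = 1857
Selection 15: 1857 + 276 = 2133
Selection 16: 2133 + 276 = 2409
Selection 17: 2409 + 276 = 2685
Selection 18: 2685 + 276 = 2961

2882, 3158, 3434, 3710, 3986, 4262, 4538, 201, 477, 753, 1029, 1305, 1581, 1857, 2133, 2409, 2685, 2961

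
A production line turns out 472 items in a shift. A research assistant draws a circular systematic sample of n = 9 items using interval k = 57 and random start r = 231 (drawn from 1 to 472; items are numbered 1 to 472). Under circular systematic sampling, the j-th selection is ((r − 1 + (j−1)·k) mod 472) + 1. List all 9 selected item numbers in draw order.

231, 288, 345, 402, 459, 44, 101, 158, 215

Selection 1: 231
Selection 2: 231 + 57 = 288
Selection 3: 288 + 57 = 345
Selection 4: 345 + 57 = 402
Selection 5: 402 + 57 = 459
Selection 6: 459 + 57 = 516 → 516 − 472 = 44
Selection 7: 44 + 57 = 101
Selection 8: 101 + 57 = 158
Selection 9: 158 + 57 = 215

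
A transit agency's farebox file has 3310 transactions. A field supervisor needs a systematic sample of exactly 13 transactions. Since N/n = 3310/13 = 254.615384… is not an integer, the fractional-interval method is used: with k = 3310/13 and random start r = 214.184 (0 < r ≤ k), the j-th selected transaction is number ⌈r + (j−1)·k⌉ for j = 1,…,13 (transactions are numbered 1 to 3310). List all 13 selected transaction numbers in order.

215, 469, 724, 979, 1233, 1488, 1742, 1997, 2252, 2506, 2761, 3015, 3270

j=1: r + 0k = 214.184 → ⌈·⌉ = 215
j=2: r + 1k = 468.799384… → ⌈·⌉ = 469
j=3: r + 2k = 723.414769… → ⌈·⌉ = 724
j=4: r + 3k = 978.030153… → ⌈·⌉ = 979
j=5: r + 4k = 1232.645538… → ⌈·⌉ = 1233
j=6: r + 5k = 1487.260923… → ⌈·⌉ = 1488
j=7: r + 6k = 1741.876307… → ⌈·⌉ = 1742
j=8: r + 7k = 1996.491692… → ⌈·⌉ = 1997
j=9: r + 8k = 2251.107076… → ⌈·⌉ = 2252
j=10: r + 9k = 2505.722461… → ⌈·⌉ = 2506
j=11: r + 10k = 2760.337846… → ⌈·⌉ = 2761
j=12: r + 11k = 3014.953230… → ⌈·⌉ = 3015
j=13: r + 12k = 3269.568615… → ⌈·⌉ = 3270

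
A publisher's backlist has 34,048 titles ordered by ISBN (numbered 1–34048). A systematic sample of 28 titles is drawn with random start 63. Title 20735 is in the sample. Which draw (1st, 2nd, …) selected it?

18

k = 34048/28 = 1216
position = (20735 − 63)/1216 + 1 = 20672/1216 + 1 = 17 + 1 = 18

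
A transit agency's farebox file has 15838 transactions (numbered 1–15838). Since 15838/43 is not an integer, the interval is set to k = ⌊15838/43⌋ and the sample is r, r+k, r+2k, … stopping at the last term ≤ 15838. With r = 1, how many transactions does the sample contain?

k = ⌊15838/43⌋ = 368
Achieved size = ⌊(15838 − 1)/368⌋ + 1 = ⌊15837/368⌋ + 1 = 43 + 1 = 44
(last selection: 1 + 43×368 = 15825 ≤ 15838; next would be 16193 > 15838)

44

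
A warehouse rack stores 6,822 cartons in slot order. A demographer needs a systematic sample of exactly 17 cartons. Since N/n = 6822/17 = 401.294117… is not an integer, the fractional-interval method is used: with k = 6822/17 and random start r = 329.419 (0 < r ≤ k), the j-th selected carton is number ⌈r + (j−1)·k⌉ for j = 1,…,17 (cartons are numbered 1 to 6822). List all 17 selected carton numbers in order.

330, 731, 1133, 1534, 1935, 2336, 2738, 3139, 3540, 3942, 4343, 4744, 5145, 5547, 5948, 6349, 6751

j=1: r + 0k = 329.419 → ⌈·⌉ = 330
j=2: r + 1k = 730.713117… → ⌈·⌉ = 731
j=3: r + 2k = 1132.007235… → ⌈·⌉ = 1133
j=4: r + 3k = 1533.301352… → ⌈·⌉ = 1534
j=5: r + 4k = 1934.595470… → ⌈·⌉ = 1935
j=6: r + 5k = 2335.889588… → ⌈·⌉ = 2336
j=7: r + 6k = 2737.183705… → ⌈·⌉ = 2738
j=8: r + 7k = 3138.477823… → ⌈·⌉ = 3139
j=9: r + 8k = 3539.771941… → ⌈·⌉ = 3540
j=10: r + 9k = 3941.066058… → ⌈·⌉ = 3942
j=11: r + 10k = 4342.360176… → ⌈·⌉ = 4343
j=12: r + 11k = 4743.654294… → ⌈·⌉ = 4744
j=13: r + 12k = 5144.948411… → ⌈·⌉ = 5145
j=14: r + 13k = 5546.242529… → ⌈·⌉ = 5547
j=15: r + 14k = 5947.536647… → ⌈·⌉ = 5948
j=16: r + 15k = 6348.830764… → ⌈·⌉ = 6349
j=17: r + 16k = 6750.124882… → ⌈·⌉ = 6751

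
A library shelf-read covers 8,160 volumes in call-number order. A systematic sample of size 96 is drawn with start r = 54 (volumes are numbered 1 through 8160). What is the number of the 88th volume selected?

7449

k = 8160/96 = 85
88th selection = r + (88−1)·k = 54 + 87×85 = 54 + 7395 = 7449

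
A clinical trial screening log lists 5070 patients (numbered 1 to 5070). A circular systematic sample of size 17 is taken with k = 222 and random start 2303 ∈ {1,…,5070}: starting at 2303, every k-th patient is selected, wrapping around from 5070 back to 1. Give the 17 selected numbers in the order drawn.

Selection 1: 2303
Selection 2: 2303 + 222 = 2525
Selection 3: 2525 + 222 = 2747
Selection 4: 2747 + 222 = 2969
Selection 5: 2969 + 222 = 3191
Selection 6: 3191 + 222 = 3413
Selection 7: 3413 + 222 = 3635
Selection 8: 3635 + 222 = 3857
Selection 9: 3857 + 222 = 4079
Selection 10: 4079 + 222 = 4301
Selection 11: 4301 + 222 = 4523
Selection 12: 4523 + 222 = 4745
Selection 13: 4745 + 222 = 4967
Selection 14: 4967 + 222 = 5189 → 5189 − 5070 = 119
Selection 15: 119 + 222 = 341
Selection 16: 341 + 222 = 563
Selection 17: 563 + 222 = 785

2303, 2525, 2747, 2969, 3191, 3413, 3635, 3857, 4079, 4301, 4523, 4745, 4967, 119, 341, 563, 785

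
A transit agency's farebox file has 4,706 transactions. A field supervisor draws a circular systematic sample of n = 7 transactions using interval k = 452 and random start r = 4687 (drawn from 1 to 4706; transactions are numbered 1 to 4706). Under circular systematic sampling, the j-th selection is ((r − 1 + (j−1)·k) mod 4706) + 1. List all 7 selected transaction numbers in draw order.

Selection 1: 4687
Selection 2: 4687 + 452 = 5139 → 5139 − 4706 = 433
Selection 3: 433 + 452 = 885
Selection 4: 885 + 452 = 1337
Selection 5: 1337 + 452 = 1789
Selection 6: 1789 + 452 = 2241
Selection 7: 2241 + 452 = 2693

4687, 433, 885, 1337, 1789, 2241, 2693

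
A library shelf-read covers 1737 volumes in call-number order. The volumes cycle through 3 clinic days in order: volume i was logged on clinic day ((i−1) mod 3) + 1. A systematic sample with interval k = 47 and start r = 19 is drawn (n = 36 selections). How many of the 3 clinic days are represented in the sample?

3

Consecutive selections differ by k = 47, so their clinic day numbers differ by 47 mod 3 = 2.
gcd(47, 3) = 1, so the sample visits 3/1 = 3 distinct residues mod 3.
Start 19 is clinic day 1; the clinic days hit are 1, 2, 3.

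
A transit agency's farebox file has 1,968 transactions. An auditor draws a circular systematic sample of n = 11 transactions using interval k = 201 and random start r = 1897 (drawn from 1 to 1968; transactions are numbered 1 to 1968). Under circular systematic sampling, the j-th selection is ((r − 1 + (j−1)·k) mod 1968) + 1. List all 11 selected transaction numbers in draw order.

Selection 1: 1897
Selection 2: 1897 + 201 = 2098 → 2098 − 1968 = 130
Selection 3: 130 + 201 = 331
Selection 4: 331 + 201 = 532
Selection 5: 532 + 201 = 733
Selection 6: 733 + 201 = 934
Selection 7: 934 + 201 = 1135
Selection 8: 1135 + 201 = 1336
Selection 9: 1336 + 201 = 1537
Selection 10: 1537 + 201 = 1738
Selection 11: 1738 + 201 = 1939

1897, 130, 331, 532, 733, 934, 1135, 1336, 1537, 1738, 1939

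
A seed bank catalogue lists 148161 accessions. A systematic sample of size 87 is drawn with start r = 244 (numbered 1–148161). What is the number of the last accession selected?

k = 148161/87 = 1703
87th selection = r + (87−1)·k = 244 + 86×1703 = 244 + 146458 = 146702

146702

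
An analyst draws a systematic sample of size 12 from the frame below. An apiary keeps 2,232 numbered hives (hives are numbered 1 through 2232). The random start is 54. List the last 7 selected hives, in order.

984, 1170, 1356, 1542, 1728, 1914, 2100

k = N/n = 2232/12 = 186
6th selection = 54 + 5×186 = 984
7th: 984 + 186 = 1170
8th: 1170 + 186 = 1356
9th: 1356 + 186 = 1542
10th: 1542 + 186 = 1728
11th: 1728 + 186 = 1914
12th: 1914 + 186 = 2100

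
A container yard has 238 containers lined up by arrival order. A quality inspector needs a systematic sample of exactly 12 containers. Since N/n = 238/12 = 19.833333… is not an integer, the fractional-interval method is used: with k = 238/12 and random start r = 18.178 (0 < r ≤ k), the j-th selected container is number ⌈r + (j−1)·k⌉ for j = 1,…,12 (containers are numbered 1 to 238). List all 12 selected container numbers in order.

j=1: r + 0k = 18.178 → ⌈·⌉ = 19
j=2: r + 1k = 38.011333… → ⌈·⌉ = 39
j=3: r + 2k = 57.844666… → ⌈·⌉ = 58
j=4: r + 3k = 77.678 → ⌈·⌉ = 78
j=5: r + 4k = 97.511333… → ⌈·⌉ = 98
j=6: r + 5k = 117.344666… → ⌈·⌉ = 118
j=7: r + 6k = 137.178 → ⌈·⌉ = 138
j=8: r + 7k = 157.011333… → ⌈·⌉ = 158
j=9: r + 8k = 176.844666… → ⌈·⌉ = 177
j=10: r + 9k = 196.678 → ⌈·⌉ = 197
j=11: r + 10k = 216.511333… → ⌈·⌉ = 217
j=12: r + 11k = 236.344666… → ⌈·⌉ = 237

19, 39, 58, 78, 98, 118, 138, 158, 177, 197, 217, 237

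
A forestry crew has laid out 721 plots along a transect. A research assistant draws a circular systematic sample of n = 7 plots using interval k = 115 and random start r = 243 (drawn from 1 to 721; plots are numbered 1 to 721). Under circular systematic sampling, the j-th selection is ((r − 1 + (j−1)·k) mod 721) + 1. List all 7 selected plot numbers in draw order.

243, 358, 473, 588, 703, 97, 212

Selection 1: 243
Selection 2: 243 + 115 = 358
Selection 3: 358 + 115 = 473
Selection 4: 473 + 115 = 588
Selection 5: 588 + 115 = 703
Selection 6: 703 + 115 = 818 → 818 − 721 = 97
Selection 7: 97 + 115 = 212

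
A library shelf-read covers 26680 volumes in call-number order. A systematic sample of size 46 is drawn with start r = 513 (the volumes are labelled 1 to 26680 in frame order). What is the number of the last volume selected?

k = 26680/46 = 580
46th selection = r + (46−1)·k = 513 + 45×580 = 513 + 26100 = 26613

26613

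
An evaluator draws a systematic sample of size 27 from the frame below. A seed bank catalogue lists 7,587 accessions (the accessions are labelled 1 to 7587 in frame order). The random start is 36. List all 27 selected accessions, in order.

36, 317, 598, 879, 1160, 1441, 1722, 2003, 2284, 2565, 2846, 3127, 3408, 3689, 3970, 4251, 4532, 4813, 5094, 5375, 5656, 5937, 6218, 6499, 6780, 7061, 7342

k = N/n = 7587/27 = 281
accession 1: 36
accession 2: 36 + 281 = 317
accession 3: 317 + 281 = 598
accession 4: 598 + 281 = 879
accession 5: 879 + 281 = 1160
accession 6: 1160 + 281 = 1441
accession 7: 1441 + 281 = 1722
accession 8: 1722 + 281 = 2003
accession 9: 2003 + 281 = 2284
accession 10: 2284 + 281 = 2565
accession 11: 2565 + 281 = 2846
accession 12: 2846 + 281 = 3127
accession 13: 3127 + 281 = 3408
accession 14: 3408 + 281 = 3689
accession 15: 3689 + 281 = 3970
accession 16: 3970 + 281 = 4251
accession 17: 4251 + 281 = 4532
accession 18: 4532 + 281 = 4813
accession 19: 4813 + 281 = 5094
accession 20: 5094 + 281 = 5375
accession 21: 5375 + 281 = 5656
accession 22: 5656 + 281 = 5937
accession 23: 5937 + 281 = 6218
accession 24: 6218 + 281 = 6499
accession 25: 6499 + 281 = 6780
accession 26: 6780 + 281 = 7061
accession 27: 7061 + 281 = 7342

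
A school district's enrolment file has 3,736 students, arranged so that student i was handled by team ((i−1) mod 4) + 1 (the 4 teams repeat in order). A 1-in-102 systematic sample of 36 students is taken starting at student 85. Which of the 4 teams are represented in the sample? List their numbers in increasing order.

Consecutive selections differ by k = 102, so their team numbers differ by 102 mod 4 = 2.
gcd(102, 4) = 2, so the sample visits 4/2 = 2 distinct residues mod 4.
Start 85 is team 1; the teams hit are 1, 3.

1, 3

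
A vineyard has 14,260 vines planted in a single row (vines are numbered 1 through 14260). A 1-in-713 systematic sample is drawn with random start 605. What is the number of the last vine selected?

k = 713
20th selection = r + (20−1)·k = 605 + 19×713 = 605 + 13547 = 14152

14152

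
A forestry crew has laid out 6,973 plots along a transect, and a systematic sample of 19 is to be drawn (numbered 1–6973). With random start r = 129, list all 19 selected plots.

k = N/n = 6973/19 = 367
plot 1: 129
plot 2: 129 + 367 = 496
plot 3: 496 + 367 = 863
plot 4: 863 + 367 = 1230
plot 5: 1230 + 367 = 1597
plot 6: 1597 + 367 = 1964
plot 7: 1964 + 367 = 2331
plot 8: 2331 + 367 = 2698
plot 9: 2698 + 367 = 3065
plot 10: 3065 + 367 = 3432
plot 11: 3432 + 367 = 3799
plot 12: 3799 + 367 = 4166
plot 13: 4166 + 367 = 4533
plot 14: 4533 + 367 = 4900
plot 15: 4900 + 367 = 5267
plot 16: 5267 + 367 = 5634
plot 17: 5634 + 367 = 6001
plot 18: 6001 + 367 = 6368
plot 19: 6368 + 367 = 6735

129, 496, 863, 1230, 1597, 1964, 2331, 2698, 3065, 3432, 3799, 4166, 4533, 4900, 5267, 5634, 6001, 6368, 6735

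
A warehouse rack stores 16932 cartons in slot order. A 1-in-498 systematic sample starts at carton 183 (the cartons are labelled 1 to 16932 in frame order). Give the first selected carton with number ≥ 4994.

5163

k = 498
Steps past start: ⌈(4994 − 183)/498⌉ = ⌈4811/498⌉ = 10
Selected carton: 183 + 10×498 = 5163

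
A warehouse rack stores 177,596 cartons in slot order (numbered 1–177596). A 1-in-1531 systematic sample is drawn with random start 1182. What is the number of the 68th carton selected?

k = 1531
68th selection = r + (68−1)·k = 1182 + 67×1531 = 1182 + 102577 = 103759

103759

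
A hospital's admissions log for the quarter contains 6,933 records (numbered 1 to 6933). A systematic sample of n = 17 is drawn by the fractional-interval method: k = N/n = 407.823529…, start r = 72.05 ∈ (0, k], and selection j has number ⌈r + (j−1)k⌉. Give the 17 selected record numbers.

73, 480, 888, 1296, 1704, 2112, 2519, 2927, 3335, 3743, 4151, 4559, 4966, 5374, 5782, 6190, 6598

j=1: r + 0k = 72.05 → ⌈·⌉ = 73
j=2: r + 1k = 479.873529… → ⌈·⌉ = 480
j=3: r + 2k = 887.697058… → ⌈·⌉ = 888
j=4: r + 3k = 1295.520588… → ⌈·⌉ = 1296
j=5: r + 4k = 1703.344117… → ⌈·⌉ = 1704
j=6: r + 5k = 2111.167647… → ⌈·⌉ = 2112
j=7: r + 6k = 2518.991176… → ⌈·⌉ = 2519
j=8: r + 7k = 2926.814705… → ⌈·⌉ = 2927
j=9: r + 8k = 3334.638235… → ⌈·⌉ = 3335
j=10: r + 9k = 3742.461764… → ⌈·⌉ = 3743
j=11: r + 10k = 4150.285294… → ⌈·⌉ = 4151
j=12: r + 11k = 4558.108823… → ⌈·⌉ = 4559
j=13: r + 12k = 4965.932352… → ⌈·⌉ = 4966
j=14: r + 13k = 5373.755882… → ⌈·⌉ = 5374
j=15: r + 14k = 5781.579411… → ⌈·⌉ = 5782
j=16: r + 15k = 6189.402941… → ⌈·⌉ = 6190
j=17: r + 16k = 6597.226470… → ⌈·⌉ = 6598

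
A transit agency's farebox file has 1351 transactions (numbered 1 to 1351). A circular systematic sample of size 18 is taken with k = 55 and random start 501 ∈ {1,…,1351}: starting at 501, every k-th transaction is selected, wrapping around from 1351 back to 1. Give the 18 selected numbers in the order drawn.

501, 556, 611, 666, 721, 776, 831, 886, 941, 996, 1051, 1106, 1161, 1216, 1271, 1326, 30, 85

Selection 1: 501
Selection 2: 501 + 55 = 556
Selection 3: 556 + 55 = 611
Selection 4: 611 + 55 = 666
Selection 5: 666 + 55 = 721
Selection 6: 721 + 55 = 776
Selection 7: 776 + 55 = 831
Selection 8: 831 + 55 = 886
Selection 9: 886 + 55 = 941
Selection 10: 941 + 55 = 996
Selection 11: 996 + 55 = 1051
Selection 12: 1051 + 55 = 1106
Selection 13: 1106 + 55 = 1161
Selection 14: 1161 + 55 = 1216
Selection 15: 1216 + 55 = 1271
Selection 16: 1271 + 55 = 1326
Selection 17: 1326 + 55 = 1381 → 1381 − 1351 = 30
Selection 18: 30 + 55 = 85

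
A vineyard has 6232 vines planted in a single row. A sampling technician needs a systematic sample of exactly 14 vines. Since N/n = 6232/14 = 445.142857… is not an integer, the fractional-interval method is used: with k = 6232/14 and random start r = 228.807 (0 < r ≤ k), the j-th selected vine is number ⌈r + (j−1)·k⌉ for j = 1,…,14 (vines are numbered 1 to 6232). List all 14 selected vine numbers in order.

229, 674, 1120, 1565, 2010, 2455, 2900, 3345, 3790, 4236, 4681, 5126, 5571, 6016

j=1: r + 0k = 228.807 → ⌈·⌉ = 229
j=2: r + 1k = 673.949857… → ⌈·⌉ = 674
j=3: r + 2k = 1119.092714… → ⌈·⌉ = 1120
j=4: r + 3k = 1564.235571… → ⌈·⌉ = 1565
j=5: r + 4k = 2009.378428… → ⌈·⌉ = 2010
j=6: r + 5k = 2454.521285… → ⌈·⌉ = 2455
j=7: r + 6k = 2899.664142… → ⌈·⌉ = 2900
j=8: r + 7k = 3344.807 → ⌈·⌉ = 3345
j=9: r + 8k = 3789.949857… → ⌈·⌉ = 3790
j=10: r + 9k = 4235.092714… → ⌈·⌉ = 4236
j=11: r + 10k = 4680.235571… → ⌈·⌉ = 4681
j=12: r + 11k = 5125.378428… → ⌈·⌉ = 5126
j=13: r + 12k = 5570.521285… → ⌈·⌉ = 5571
j=14: r + 13k = 6015.664142… → ⌈·⌉ = 6016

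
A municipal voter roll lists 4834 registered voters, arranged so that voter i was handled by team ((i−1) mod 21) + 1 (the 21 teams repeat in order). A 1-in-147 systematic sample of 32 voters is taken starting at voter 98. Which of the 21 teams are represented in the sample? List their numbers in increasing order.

Consecutive selections differ by k = 147, so their team numbers differ by 147 mod 21 = 0.
gcd(147, 21) = 21, so the sample visits 21/21 = 1 distinct residues mod 21.
Start 98 is team 14; the teams hit are 14.

14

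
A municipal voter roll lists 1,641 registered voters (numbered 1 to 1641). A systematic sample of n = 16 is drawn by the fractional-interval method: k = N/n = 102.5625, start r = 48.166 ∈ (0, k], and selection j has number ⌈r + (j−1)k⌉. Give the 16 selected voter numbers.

j=1: r + 0k = 48.166 → ⌈·⌉ = 49
j=2: r + 1k = 150.7285 → ⌈·⌉ = 151
j=3: r + 2k = 253.291 → ⌈·⌉ = 254
j=4: r + 3k = 355.8535 → ⌈·⌉ = 356
j=5: r + 4k = 458.416 → ⌈·⌉ = 459
j=6: r + 5k = 560.9785 → ⌈·⌉ = 561
j=7: r + 6k = 663.541 → ⌈·⌉ = 664
j=8: r + 7k = 766.1035 → ⌈·⌉ = 767
j=9: r + 8k = 868.666 → ⌈·⌉ = 869
j=10: r + 9k = 971.2285 → ⌈·⌉ = 972
j=11: r + 10k = 1073.791 → ⌈·⌉ = 1074
j=12: r + 11k = 1176.3535 → ⌈·⌉ = 1177
j=13: r + 12k = 1278.916 → ⌈·⌉ = 1279
j=14: r + 13k = 1381.4785 → ⌈·⌉ = 1382
j=15: r + 14k = 1484.041 → ⌈·⌉ = 1485
j=16: r + 15k = 1586.6035 → ⌈·⌉ = 1587

49, 151, 254, 356, 459, 561, 664, 767, 869, 972, 1074, 1177, 1279, 1382, 1485, 1587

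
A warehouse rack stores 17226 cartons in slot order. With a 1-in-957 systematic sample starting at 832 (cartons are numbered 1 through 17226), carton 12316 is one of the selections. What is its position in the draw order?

k = 957
position = (12316 − 832)/957 + 1 = 11484/957 + 1 = 12 + 1 = 13

13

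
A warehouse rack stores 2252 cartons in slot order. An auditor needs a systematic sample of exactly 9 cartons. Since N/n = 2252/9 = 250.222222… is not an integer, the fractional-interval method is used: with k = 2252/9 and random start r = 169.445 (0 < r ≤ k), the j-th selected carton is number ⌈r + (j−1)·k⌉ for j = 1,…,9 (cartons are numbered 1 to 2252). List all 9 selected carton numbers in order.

170, 420, 670, 921, 1171, 1421, 1671, 1922, 2172

j=1: r + 0k = 169.445 → ⌈·⌉ = 170
j=2: r + 1k = 419.667222… → ⌈·⌉ = 420
j=3: r + 2k = 669.889444… → ⌈·⌉ = 670
j=4: r + 3k = 920.111666… → ⌈·⌉ = 921
j=5: r + 4k = 1170.333888… → ⌈·⌉ = 1171
j=6: r + 5k = 1420.556111… → ⌈·⌉ = 1421
j=7: r + 6k = 1670.778333… → ⌈·⌉ = 1671
j=8: r + 7k = 1921.000555… → ⌈·⌉ = 1922
j=9: r + 8k = 2171.222777… → ⌈·⌉ = 2172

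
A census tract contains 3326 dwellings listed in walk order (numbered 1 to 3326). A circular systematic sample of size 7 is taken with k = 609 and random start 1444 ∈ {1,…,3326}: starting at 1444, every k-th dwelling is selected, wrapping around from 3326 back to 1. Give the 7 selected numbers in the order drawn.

Selection 1: 1444
Selection 2: 1444 + 609 = 2053
Selection 3: 2053 + 609 = 2662
Selection 4: 2662 + 609 = 3271
Selection 5: 3271 + 609 = 3880 → 3880 − 3326 = 554
Selection 6: 554 + 609 = 1163
Selection 7: 1163 + 609 = 1772

1444, 2053, 2662, 3271, 554, 1163, 1772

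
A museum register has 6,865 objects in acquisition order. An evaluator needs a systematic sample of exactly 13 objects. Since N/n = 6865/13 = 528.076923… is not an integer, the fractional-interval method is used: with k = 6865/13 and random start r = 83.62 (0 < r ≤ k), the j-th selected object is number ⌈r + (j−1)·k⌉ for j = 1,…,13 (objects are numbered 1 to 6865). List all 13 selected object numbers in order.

84, 612, 1140, 1668, 2196, 2725, 3253, 3781, 4309, 4837, 5365, 5893, 6421

j=1: r + 0k = 83.62 → ⌈·⌉ = 84
j=2: r + 1k = 611.696923… → ⌈·⌉ = 612
j=3: r + 2k = 1139.773846… → ⌈·⌉ = 1140
j=4: r + 3k = 1667.850769… → ⌈·⌉ = 1668
j=5: r + 4k = 2195.927692… → ⌈·⌉ = 2196
j=6: r + 5k = 2724.004615… → ⌈·⌉ = 2725
j=7: r + 6k = 3252.081538… → ⌈·⌉ = 3253
j=8: r + 7k = 3780.158461… → ⌈·⌉ = 3781
j=9: r + 8k = 4308.235384… → ⌈·⌉ = 4309
j=10: r + 9k = 4836.312307… → ⌈·⌉ = 4837
j=11: r + 10k = 5364.389230… → ⌈·⌉ = 5365
j=12: r + 11k = 5892.466153… → ⌈·⌉ = 5893
j=13: r + 12k = 6420.543076… → ⌈·⌉ = 6421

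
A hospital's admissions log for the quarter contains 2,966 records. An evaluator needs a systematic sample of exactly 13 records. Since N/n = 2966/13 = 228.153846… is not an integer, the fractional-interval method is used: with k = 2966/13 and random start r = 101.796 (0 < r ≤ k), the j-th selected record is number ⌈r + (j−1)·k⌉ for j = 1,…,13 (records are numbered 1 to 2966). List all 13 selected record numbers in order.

102, 330, 559, 787, 1015, 1243, 1471, 1699, 1928, 2156, 2384, 2612, 2840

j=1: r + 0k = 101.796 → ⌈·⌉ = 102
j=2: r + 1k = 329.949846… → ⌈·⌉ = 330
j=3: r + 2k = 558.103692… → ⌈·⌉ = 559
j=4: r + 3k = 786.257538… → ⌈·⌉ = 787
j=5: r + 4k = 1014.411384… → ⌈·⌉ = 1015
j=6: r + 5k = 1242.565230… → ⌈·⌉ = 1243
j=7: r + 6k = 1470.719076… → ⌈·⌉ = 1471
j=8: r + 7k = 1698.872923… → ⌈·⌉ = 1699
j=9: r + 8k = 1927.026769… → ⌈·⌉ = 1928
j=10: r + 9k = 2155.180615… → ⌈·⌉ = 2156
j=11: r + 10k = 2383.334461… → ⌈·⌉ = 2384
j=12: r + 11k = 2611.488307… → ⌈·⌉ = 2612
j=13: r + 12k = 2839.642153… → ⌈·⌉ = 2840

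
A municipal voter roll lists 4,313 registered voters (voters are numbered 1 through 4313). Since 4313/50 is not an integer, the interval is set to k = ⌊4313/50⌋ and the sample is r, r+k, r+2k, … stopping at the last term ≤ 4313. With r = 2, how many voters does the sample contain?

k = ⌊4313/50⌋ = 86
Achieved size = ⌊(4313 − 2)/86⌋ + 1 = ⌊4311/86⌋ + 1 = 50 + 1 = 51
(last selection: 2 + 50×86 = 4302 ≤ 4313; next would be 4388 > 4313)

51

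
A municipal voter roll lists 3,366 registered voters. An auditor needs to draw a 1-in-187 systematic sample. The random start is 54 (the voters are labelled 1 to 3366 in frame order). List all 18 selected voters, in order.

54, 241, 428, 615, 802, 989, 1176, 1363, 1550, 1737, 1924, 2111, 2298, 2485, 2672, 2859, 3046, 3233

voter 1: 54
voter 2: 54 + 187 = 241
voter 3: 241 + 187 = 428
voter 4: 428 + 187 = 615
voter 5: 615 + 187 = 802
voter 6: 802 + 187 = 989
voter 7: 989 + 187 = 1176
voter 8: 1176 + 187 = 1363
voter 9: 1363 + 187 = 1550
voter 10: 1550 + 187 = 1737
voter 11: 1737 + 187 = 1924
voter 12: 1924 + 187 = 2111
voter 13: 2111 + 187 = 2298
voter 14: 2298 + 187 = 2485
voter 15: 2485 + 187 = 2672
voter 16: 2672 + 187 = 2859
voter 17: 2859 + 187 = 3046
voter 18: 3046 + 187 = 3233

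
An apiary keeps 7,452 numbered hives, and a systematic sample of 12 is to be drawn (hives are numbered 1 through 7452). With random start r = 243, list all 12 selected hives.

243, 864, 1485, 2106, 2727, 3348, 3969, 4590, 5211, 5832, 6453, 7074

k = N/n = 7452/12 = 621
hive 1: 243
hive 2: 243 + 621 = 864
hive 3: 864 + 621 = 1485
hive 4: 1485 + 621 = 2106
hive 5: 2106 + 621 = 2727
hive 6: 2727 + 621 = 3348
hive 7: 3348 + 621 = 3969
hive 8: 3969 + 621 = 4590
hive 9: 4590 + 621 = 5211
hive 10: 5211 + 621 = 5832
hive 11: 5832 + 621 = 6453
hive 12: 6453 + 621 = 7074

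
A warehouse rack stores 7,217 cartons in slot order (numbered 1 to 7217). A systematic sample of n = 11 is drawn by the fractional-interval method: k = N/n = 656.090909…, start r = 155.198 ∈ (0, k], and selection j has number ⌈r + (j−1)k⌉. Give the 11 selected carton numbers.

156, 812, 1468, 2124, 2780, 3436, 4092, 4748, 5404, 6061, 6717

j=1: r + 0k = 155.198 → ⌈·⌉ = 156
j=2: r + 1k = 811.288909… → ⌈·⌉ = 812
j=3: r + 2k = 1467.379818… → ⌈·⌉ = 1468
j=4: r + 3k = 2123.470727… → ⌈·⌉ = 2124
j=5: r + 4k = 2779.561636… → ⌈·⌉ = 2780
j=6: r + 5k = 3435.652545… → ⌈·⌉ = 3436
j=7: r + 6k = 4091.743454… → ⌈·⌉ = 4092
j=8: r + 7k = 4747.834363… → ⌈·⌉ = 4748
j=9: r + 8k = 5403.925272… → ⌈·⌉ = 5404
j=10: r + 9k = 6060.016181… → ⌈·⌉ = 6061
j=11: r + 10k = 6716.107090… → ⌈·⌉ = 6717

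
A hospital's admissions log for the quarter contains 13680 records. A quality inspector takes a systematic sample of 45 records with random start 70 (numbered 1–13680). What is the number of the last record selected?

13446

k = 13680/45 = 304
45th selection = r + (45−1)·k = 70 + 44×304 = 70 + 13376 = 13446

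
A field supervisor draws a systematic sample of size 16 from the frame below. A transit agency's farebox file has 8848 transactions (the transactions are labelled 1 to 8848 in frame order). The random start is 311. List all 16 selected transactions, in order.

311, 864, 1417, 1970, 2523, 3076, 3629, 4182, 4735, 5288, 5841, 6394, 6947, 7500, 8053, 8606

k = N/n = 8848/16 = 553
transaction 1: 311
transaction 2: 311 + 553 = 864
transaction 3: 864 + 553 = 1417
transaction 4: 1417 + 553 = 1970
transaction 5: 1970 + 553 = 2523
transaction 6: 2523 + 553 = 3076
transaction 7: 3076 + 553 = 3629
transaction 8: 3629 + 553 = 4182
transaction 9: 4182 + 553 = 4735
transaction 10: 4735 + 553 = 5288
transaction 11: 5288 + 553 = 5841
transaction 12: 5841 + 553 = 6394
transaction 13: 6394 + 553 = 6947
transaction 14: 6947 + 553 = 7500
transaction 15: 7500 + 553 = 8053
transaction 16: 8053 + 553 = 8606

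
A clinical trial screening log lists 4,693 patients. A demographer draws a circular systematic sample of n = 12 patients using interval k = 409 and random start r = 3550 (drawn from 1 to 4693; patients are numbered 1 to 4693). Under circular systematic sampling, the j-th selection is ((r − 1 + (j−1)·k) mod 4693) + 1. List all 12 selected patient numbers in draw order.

Selection 1: 3550
Selection 2: 3550 + 409 = 3959
Selection 3: 3959 + 409 = 4368
Selection 4: 4368 + 409 = 4777 → 4777 − 4693 = 84
Selection 5: 84 + 409 = 493
Selection 6: 493 + 409 = 902
Selection 7: 902 + 409 = 1311
Selection 8: 1311 + 409 = 1720
Selection 9: 1720 + 409 = 2129
Selection 10: 2129 + 409 = 2538
Selection 11: 2538 + 409 = 2947
Selection 12: 2947 + 409 = 3356

3550, 3959, 4368, 84, 493, 902, 1311, 1720, 2129, 2538, 2947, 3356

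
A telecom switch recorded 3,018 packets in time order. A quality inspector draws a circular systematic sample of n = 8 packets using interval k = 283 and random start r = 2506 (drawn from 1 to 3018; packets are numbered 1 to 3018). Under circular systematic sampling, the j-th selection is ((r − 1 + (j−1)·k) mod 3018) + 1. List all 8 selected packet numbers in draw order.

2506, 2789, 54, 337, 620, 903, 1186, 1469

Selection 1: 2506
Selection 2: 2506 + 283 = 2789
Selection 3: 2789 + 283 = 3072 → 3072 − 3018 = 54
Selection 4: 54 + 283 = 337
Selection 5: 337 + 283 = 620
Selection 6: 620 + 283 = 903
Selection 7: 903 + 283 = 1186
Selection 8: 1186 + 283 = 1469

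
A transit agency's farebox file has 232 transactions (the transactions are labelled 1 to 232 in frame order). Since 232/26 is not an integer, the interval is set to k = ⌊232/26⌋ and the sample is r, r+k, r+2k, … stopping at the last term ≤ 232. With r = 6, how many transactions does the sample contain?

29

k = ⌊232/26⌋ = 8
Achieved size = ⌊(232 − 6)/8⌋ + 1 = ⌊226/8⌋ + 1 = 28 + 1 = 29
(last selection: 6 + 28×8 = 230 ≤ 232; next would be 238 > 232)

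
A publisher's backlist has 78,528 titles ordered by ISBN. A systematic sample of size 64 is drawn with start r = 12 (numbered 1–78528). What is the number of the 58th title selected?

69951

k = 78528/64 = 1227
58th selection = r + (58−1)·k = 12 + 57×1227 = 12 + 69939 = 69951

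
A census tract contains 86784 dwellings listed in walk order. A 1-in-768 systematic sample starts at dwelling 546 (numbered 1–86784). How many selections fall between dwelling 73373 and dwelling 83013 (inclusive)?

13

k = 768
First selection ≥ 73373: 546 + ⌈(73373−546)/768⌉·768 = 546 + 95×768 = 73506
Last selection ≤ 83013: 546 + ⌊(83013−546)/768⌋·768 = 546 + 107×768 = 82722
Count = 107 − 95 + 1 = 13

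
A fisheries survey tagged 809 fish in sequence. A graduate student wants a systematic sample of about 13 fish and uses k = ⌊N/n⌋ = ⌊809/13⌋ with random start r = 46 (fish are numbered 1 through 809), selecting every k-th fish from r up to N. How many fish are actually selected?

13

k = ⌊809/13⌋ = 62
Achieved size = ⌊(809 − 46)/62⌋ + 1 = ⌊763/62⌋ + 1 = 12 + 1 = 13
(last selection: 46 + 12×62 = 790 ≤ 809; next would be 852 > 809)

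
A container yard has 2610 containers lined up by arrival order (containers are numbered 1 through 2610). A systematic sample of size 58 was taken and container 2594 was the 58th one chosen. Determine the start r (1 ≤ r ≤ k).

k = 2610/58 = 45
r = 2594 − (58−1)×45 = 2594 − 2565 = 29

29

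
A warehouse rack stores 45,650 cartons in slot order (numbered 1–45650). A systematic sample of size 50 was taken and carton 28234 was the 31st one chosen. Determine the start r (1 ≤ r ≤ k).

844

k = 45650/50 = 913
r = 28234 − (31−1)×913 = 28234 − 27390 = 844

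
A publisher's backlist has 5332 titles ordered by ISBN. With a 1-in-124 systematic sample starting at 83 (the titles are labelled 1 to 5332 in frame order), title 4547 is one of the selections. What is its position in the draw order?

k = 124
position = (4547 − 83)/124 + 1 = 4464/124 + 1 = 36 + 1 = 37

37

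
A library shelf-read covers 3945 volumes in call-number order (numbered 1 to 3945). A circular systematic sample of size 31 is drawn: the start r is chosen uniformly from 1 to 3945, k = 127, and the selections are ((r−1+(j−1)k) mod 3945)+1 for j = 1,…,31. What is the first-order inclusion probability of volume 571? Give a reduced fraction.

For each position j, as r ranges over 1…3945 the j-th selection hits every volume exactly once, so volume 571 is selected for exactly 31 of the 3945 starts.
Inclusion probability = 31/3945.

31/3945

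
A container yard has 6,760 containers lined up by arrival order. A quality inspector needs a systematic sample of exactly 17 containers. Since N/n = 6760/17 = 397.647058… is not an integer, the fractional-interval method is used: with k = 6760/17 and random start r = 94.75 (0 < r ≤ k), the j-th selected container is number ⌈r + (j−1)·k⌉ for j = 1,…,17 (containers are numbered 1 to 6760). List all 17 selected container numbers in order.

95, 493, 891, 1288, 1686, 2083, 2481, 2879, 3276, 3674, 4072, 4469, 4867, 5265, 5662, 6060, 6458

j=1: r + 0k = 94.75 → ⌈·⌉ = 95
j=2: r + 1k = 492.397058… → ⌈·⌉ = 493
j=3: r + 2k = 890.044117… → ⌈·⌉ = 891
j=4: r + 3k = 1287.691176… → ⌈·⌉ = 1288
j=5: r + 4k = 1685.338235… → ⌈·⌉ = 1686
j=6: r + 5k = 2082.985294… → ⌈·⌉ = 2083
j=7: r + 6k = 2480.632352… → ⌈·⌉ = 2481
j=8: r + 7k = 2878.279411… → ⌈·⌉ = 2879
j=9: r + 8k = 3275.926470… → ⌈·⌉ = 3276
j=10: r + 9k = 3673.573529… → ⌈·⌉ = 3674
j=11: r + 10k = 4071.220588… → ⌈·⌉ = 4072
j=12: r + 11k = 4468.867647… → ⌈·⌉ = 4469
j=13: r + 12k = 4866.514705… → ⌈·⌉ = 4867
j=14: r + 13k = 5264.161764… → ⌈·⌉ = 5265
j=15: r + 14k = 5661.808823… → ⌈·⌉ = 5662
j=16: r + 15k = 6059.455882… → ⌈·⌉ = 6060
j=17: r + 16k = 6457.102941… → ⌈·⌉ = 6458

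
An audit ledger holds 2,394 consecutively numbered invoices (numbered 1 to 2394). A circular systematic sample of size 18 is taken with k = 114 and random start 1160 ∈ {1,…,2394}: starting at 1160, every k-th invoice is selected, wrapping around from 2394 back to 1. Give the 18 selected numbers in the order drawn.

Selection 1: 1160
Selection 2: 1160 + 114 = 1274
Selection 3: 1274 + 114 = 1388
Selection 4: 1388 + 114 = 1502
Selection 5: 1502 + 114 = 1616
Selection 6: 1616 + 114 = 1730
Selection 7: 1730 + 114 = 1844
Selection 8: 1844 + 114 = 1958
Selection 9: 1958 + 114 = 2072
Selection 10: 2072 + 114 = 2186
Selection 11: 2186 + 114 = 2300
Selection 12: 2300 + 114 = 2414 → 2414 − 2394 = 20
Selection 13: 20 + 114 = 134
Selection 14: 134 + 114 = 248
Selection 15: 248 + 114 = 362
Selection 16: 362 + 114 = 476
Selection 17: 476 + 114 = 590
Selection 18: 590 + 114 = 704

1160, 1274, 1388, 1502, 1616, 1730, 1844, 1958, 2072, 2186, 2300, 20, 134, 248, 362, 476, 590, 704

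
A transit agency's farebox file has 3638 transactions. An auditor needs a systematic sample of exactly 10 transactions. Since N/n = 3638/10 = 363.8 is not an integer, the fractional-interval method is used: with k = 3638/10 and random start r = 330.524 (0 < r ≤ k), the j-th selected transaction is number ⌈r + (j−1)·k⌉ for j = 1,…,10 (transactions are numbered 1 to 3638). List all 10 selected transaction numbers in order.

j=1: r + 0k = 330.524 → ⌈·⌉ = 331
j=2: r + 1k = 694.324 → ⌈·⌉ = 695
j=3: r + 2k = 1058.124 → ⌈·⌉ = 1059
j=4: r + 3k = 1421.924 → ⌈·⌉ = 1422
j=5: r + 4k = 1785.724 → ⌈·⌉ = 1786
j=6: r + 5k = 2149.524 → ⌈·⌉ = 2150
j=7: r + 6k = 2513.324 → ⌈·⌉ = 2514
j=8: r + 7k = 2877.124 → ⌈·⌉ = 2878
j=9: r + 8k = 3240.924 → ⌈·⌉ = 3241
j=10: r + 9k = 3604.724 → ⌈·⌉ = 3605

331, 695, 1059, 1422, 1786, 2150, 2514, 2878, 3241, 3605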